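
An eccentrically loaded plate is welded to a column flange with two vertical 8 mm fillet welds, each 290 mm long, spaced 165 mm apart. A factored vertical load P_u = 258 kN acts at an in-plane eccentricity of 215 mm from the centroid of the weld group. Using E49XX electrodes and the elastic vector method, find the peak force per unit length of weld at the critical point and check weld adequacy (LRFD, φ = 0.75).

E49XX → F_EXX = 490 MPa.
Total weld length L_w = 580 mm. Treat welds as unit-width lines.
Polar moment about centroid: J = 2[d³/12 + d(b/2)²] = 2[290³/12 + 290×82.5²] = 8012000 mm³.
Direct shear f_v = P/L_w = 258×10³ / 580 = 444.8 N/mm (vertical).
Torsion M = P·e = 258×10³ × 215 = 55470000 N·mm.
Critical point at (x, y) = (82.5, 145) from centroid. f_tx = M·y/J = 1004 N/mm; f_ty = M·x/J = 571.1 N/mm.
Resultant f_max = √[f_tx² + (f_v + f_ty)²] = √[1004² + (444.8 + 571.1)²] = 1428 N/mm.
Capacity per unit length: φr_n = 0.75 × 0.6 × 490 × (0.707 × 8) = 1247 N/mm.
1428 > 1247 → NOT adequate.

f_max ≈ 1430 N/mm; NOT adequate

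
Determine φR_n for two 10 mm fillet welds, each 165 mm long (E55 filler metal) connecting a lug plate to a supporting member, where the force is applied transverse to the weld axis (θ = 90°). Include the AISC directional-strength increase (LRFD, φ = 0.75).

E55XX → F_EXX = 550 MPa.
t_e = 0.707 × 10 = 7.07 mm; A_we = 7.07 × 330 = 2333 mm².
Directional factor: 1.0 + 0.5 sin^1.5(90°) = 1.5.
F_nw = 0.6 × 550 × 1.5 = 495 MPa.
φR_n = 0.75 × 495 × 2333 × 10⁻³ = 866.2 kN.

φR_n ≈ 866 kN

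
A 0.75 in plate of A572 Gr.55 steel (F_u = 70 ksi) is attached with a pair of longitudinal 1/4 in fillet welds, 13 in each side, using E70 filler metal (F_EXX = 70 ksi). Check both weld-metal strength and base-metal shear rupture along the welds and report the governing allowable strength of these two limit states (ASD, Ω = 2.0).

t_e = 0.707 × 0.25 = 0.1767 in; L = 26 in.
Weld metal: R_n/Ω = (1/2.0) × 0.6 × 70 × 0.1767 × 26 = 96.51 kips.
Base metal (shear rupture): R_n/Ω = (1/2.0) × 0.6 × 70 × 0.75 × 26 = 409.5 kips.
Governing: weld metal.

R_n/Ω ≈ 96.5 kips (weld metal governs)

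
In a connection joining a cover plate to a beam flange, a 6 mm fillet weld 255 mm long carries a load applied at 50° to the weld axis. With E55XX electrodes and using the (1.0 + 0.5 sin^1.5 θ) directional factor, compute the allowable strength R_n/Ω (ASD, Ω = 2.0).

R_n/Ω ≈ 238 kN

E55XX → F_EXX = 550 MPa.
t_e = 0.707 × 6 = 4.242 mm; A_we = 4.242 × 255 = 1082 mm².
Directional factor: 1.0 + 0.5 sin^1.5(50°) = 1.335.
F_nw = 0.6 × 550 × 1.335 = 440.6 MPa.
R_n/Ω = (440.6 × 1082) / 2.0 × 10⁻³ = 238.3 kN.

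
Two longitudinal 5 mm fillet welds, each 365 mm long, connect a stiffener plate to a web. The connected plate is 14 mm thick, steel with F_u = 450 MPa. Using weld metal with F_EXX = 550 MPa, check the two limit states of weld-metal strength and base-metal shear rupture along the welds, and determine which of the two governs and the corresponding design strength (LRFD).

t_e = 0.707 × 5 = 3.535 mm; L = 730 mm.
Weld metal: φR_n = 0.75 × 0.6 × 550 × 3.535 × 730 × 10⁻³ = 638.7 kN.
Base metal (shear rupture): φR_n = 0.75 × 0.6 × 450 × 14 × 730 × 10⁻³ = 2070 kN.
Governing: weld metal.

φR_n ≈ 639 kN (weld metal governs)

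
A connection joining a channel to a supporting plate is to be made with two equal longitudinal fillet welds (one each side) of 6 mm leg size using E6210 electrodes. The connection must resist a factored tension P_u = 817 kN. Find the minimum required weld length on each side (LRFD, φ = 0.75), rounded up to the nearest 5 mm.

E62XX → F_EXX = 620 MPa.
Throat t_e = 0.707 × 6 = 4.242 mm.
φr_n = 0.75 × 0.6 × 620 × 4.242 × 10⁻³ = 1.184 kN/mm.
L_req = P_u / φr_n = 817 / 1.184 = 690.3 mm total.
Per side: 690.3 / 2 = 345.2 mm.
Round up → use L = 350 mm on each side.

L = 350 mm on each side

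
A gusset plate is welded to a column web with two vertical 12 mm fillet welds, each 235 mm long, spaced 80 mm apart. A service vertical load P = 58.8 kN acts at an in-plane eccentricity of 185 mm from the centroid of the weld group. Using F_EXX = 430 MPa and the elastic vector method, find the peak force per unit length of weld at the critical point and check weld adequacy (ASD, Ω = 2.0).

Total weld length L_w = 470 mm. Treat welds as unit-width lines.
Polar moment about centroid: J = 2[d³/12 + d(b/2)²] = 2[235³/12 + 235×40²] = 2915000 mm³.
Direct shear f_v = P/L_w = 58.8×10³ / 470 = 125.1 N/mm (vertical).
Torsion M = P·e = 58.8×10³ × 185 = 10878000 N·mm.
Critical point at (x, y) = (40, 117.5) from centroid. f_tx = M·y/J = 438.5 N/mm; f_ty = M·x/J = 149.3 N/mm.
Resultant f_max = √[f_tx² + (f_v + f_ty)²] = √[438.5² + (125.1 + 149.3)²] = 517.3 N/mm.
Capacity per unit length: r_n/Ω = (1/2.0) × 0.6 × 430 × (0.707 × 12) = 1094 N/mm.
517.3 ≤ 1094 → adequate.

f_max ≈ 517 N/mm; adequate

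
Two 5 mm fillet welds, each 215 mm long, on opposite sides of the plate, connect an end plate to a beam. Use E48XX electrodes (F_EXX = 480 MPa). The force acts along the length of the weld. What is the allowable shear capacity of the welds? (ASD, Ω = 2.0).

R_n/Ω ≈ 219 kN

Effective throat t_e = 0.707 × 5 = 3.535 mm.
Total length L = 430 mm; A_we = 3.535 × 430 = 1520 mm².
F_nw = 0.6 F_EXX = 0.6 × 480 = 288 MPa.
R_n = 288 × 1520 × 10⁻³ = 437.8 kN; R_n/Ω = 437.8/2.0 = 218.9 kN.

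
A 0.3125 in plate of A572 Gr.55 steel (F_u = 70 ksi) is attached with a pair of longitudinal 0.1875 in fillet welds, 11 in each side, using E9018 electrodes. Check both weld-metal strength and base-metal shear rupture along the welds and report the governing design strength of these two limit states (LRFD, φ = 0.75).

E90XX → F_EXX = 90 ksi.
t_e = 0.707 × 0.1875 = 0.1326 in; L = 22 in.
Weld metal: φR_n = 0.75 × 0.6 × 90 × 0.1326 × 22 = 118.1 kip.
Base metal (shear rupture): φR_n = 0.75 × 0.6 × 70 × 0.3125 × 22 = 216.6 kip.
Governing: weld metal.

φR_n ≈ 118 kip (weld metal governs)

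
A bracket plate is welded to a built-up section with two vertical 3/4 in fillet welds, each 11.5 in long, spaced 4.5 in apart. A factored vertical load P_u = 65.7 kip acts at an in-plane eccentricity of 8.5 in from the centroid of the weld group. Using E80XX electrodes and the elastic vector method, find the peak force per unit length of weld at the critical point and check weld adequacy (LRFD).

f_max ≈ 10.7 kip/in; adequate

E80XX → F_EXX = 80 ksi.
Total weld length L_w = 23 in. Treat welds as unit-width lines.
Polar moment about centroid: J = 2[d³/12 + d(b/2)²] = 2[11.5³/12 + 11.5×2.25²] = 369.9 in³.
Direct shear f_v = P/L_w = 65.7 / 23 = 2.857 kip/in (vertical).
Torsion M = P·e = 65.7 × 8.5 = 558.45 kip·in.
Critical point at (x, y) = (2.25, 5.75) from centroid. f_tx = M·y/J = 8.681 kip/in; f_ty = M·x/J = 3.397 kip/in.
Resultant f_max = √[f_tx² + (f_v + f_ty)²] = √[8.681² + (2.857 + 3.397)²] = 10.7 kip/in.
Capacity per unit length: φr_n = 0.75 × 0.6 × 80 × (0.707 × 0.75) = 19.09 kip/in.
10.7 ≤ 19.09 → adequate.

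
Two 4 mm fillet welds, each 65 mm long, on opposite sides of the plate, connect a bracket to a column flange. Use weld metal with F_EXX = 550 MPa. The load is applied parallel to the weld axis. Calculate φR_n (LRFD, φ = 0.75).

φR_n ≈ 91 kN

Effective throat t_e = 0.707 × 4 = 2.828 mm.
Total length L = 130 mm; A_we = 2.828 × 130 = 367.6 mm².
F_nw = 0.6 F_EXX = 0.6 × 550 = 330 MPa.
φR_n = 0.75 × 330 × 367.6 × 10⁻³ = 90.99 kN.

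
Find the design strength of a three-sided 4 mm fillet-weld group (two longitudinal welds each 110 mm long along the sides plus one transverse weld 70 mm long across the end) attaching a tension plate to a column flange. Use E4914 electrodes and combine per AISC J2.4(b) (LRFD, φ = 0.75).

φR_n ≈ 182 kN

E49XX → F_EXX = 490 MPa.
t_e = 0.707 × 4 = 2.828 mm.
R_nwl = 0.6 × 490 × 2.828 × 220 × 10⁻³ = 182.9 kN (longitudinal, 2 welds).
R_nwt = 0.6 × 490 × 2.828 × 70 × 10⁻³ = 58.2 kN (transverse, base value).
(i) R_nwl + R_nwt = 241.1 kN; (ii) 0.85 R_nwl + 1.5 R_nwt = 242.8 kN.
R_n = max = 242.8 kN [governs: (ii)]; φR_n = 182.1 kN.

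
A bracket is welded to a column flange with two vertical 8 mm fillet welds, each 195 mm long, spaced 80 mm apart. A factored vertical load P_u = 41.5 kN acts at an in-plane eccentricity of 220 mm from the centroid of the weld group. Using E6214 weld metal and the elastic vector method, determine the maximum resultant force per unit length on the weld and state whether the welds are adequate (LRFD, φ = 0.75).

E62XX → F_EXX = 620 MPa.
Total weld length L_w = 390 mm. Treat welds as unit-width lines.
Polar moment about centroid: J = 2[d³/12 + d(b/2)²] = 2[195³/12 + 195×40²] = 1860000 mm³.
Direct shear f_v = P/L_w = 41.5×10³ / 390 = 106.4 N/mm (vertical).
Torsion M = P·e = 41.5×10³ × 220 = 9130000 N·mm.
Critical point at (x, y) = (40, 97.5) from centroid. f_tx = M·y/J = 478.6 N/mm; f_ty = M·x/J = 196.4 N/mm.
Resultant f_max = √[f_tx² + (f_v + f_ty)²] = √[478.6² + (106.4 + 196.4)²] = 566.4 N/mm.
Capacity per unit length: φr_n = 0.75 × 0.6 × 620 × (0.707 × 8) = 1578 N/mm.
566.4 ≤ 1578 → adequate.

f_max ≈ 566 N/mm; adequate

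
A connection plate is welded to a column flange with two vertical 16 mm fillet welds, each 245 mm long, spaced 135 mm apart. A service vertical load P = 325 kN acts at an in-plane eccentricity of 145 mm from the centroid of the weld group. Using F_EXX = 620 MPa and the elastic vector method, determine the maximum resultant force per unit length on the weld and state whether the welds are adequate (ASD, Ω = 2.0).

f_max ≈ 1820 N/mm; adequate

Total weld length L_w = 490 mm. Treat welds as unit-width lines.
Polar moment about centroid: J = 2[d³/12 + d(b/2)²] = 2[245³/12 + 245×67.5²] = 4684000 mm³.
Direct shear f_v = P/L_w = 325×10³ / 490 = 663.3 N/mm (vertical).
Torsion M = P·e = 325×10³ × 145 = 47125000 N·mm.
Critical point at (x, y) = (67.5, 122.5) from centroid. f_tx = M·y/J = 1233 N/mm; f_ty = M·x/J = 679.2 N/mm.
Resultant f_max = √[f_tx² + (f_v + f_ty)²] = √[1233² + (663.3 + 679.2)²] = 1822 N/mm.
Capacity per unit length: r_n/Ω = (1/2.0) × 0.6 × 620 × (0.707 × 16) = 2104 N/mm.
1822 ≤ 2104 → adequate.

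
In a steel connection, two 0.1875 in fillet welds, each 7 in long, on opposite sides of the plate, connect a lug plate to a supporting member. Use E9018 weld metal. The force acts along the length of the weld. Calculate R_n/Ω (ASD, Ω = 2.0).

E90XX → F_EXX = 90 ksi.
Effective throat t_e = 0.707 × 0.1875 = 0.1326 in.
Total length L = 14 in; A_we = 0.1326 × 14 = 1.856 in².
F_nw = 0.6 F_EXX = 0.6 × 90 = 54 ksi.
R_n = 54 × 1.856 = 100.2 kip; R_n/Ω = 100.2/2.0 = 50.11 kip.

R_n/Ω ≈ 50.1 kip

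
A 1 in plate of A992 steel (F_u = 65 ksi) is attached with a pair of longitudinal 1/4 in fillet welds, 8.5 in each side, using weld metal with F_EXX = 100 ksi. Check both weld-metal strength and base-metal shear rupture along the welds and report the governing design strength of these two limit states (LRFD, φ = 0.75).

φR_n ≈ 135 kips (weld metal governs)

t_e = 0.707 × 0.25 = 0.1767 in; L = 17 in.
Weld metal: φR_n = 0.75 × 0.6 × 100 × 0.1767 × 17 = 135.2 kips.
Base metal (shear rupture): φR_n = 0.75 × 0.6 × 65 × 1 × 17 = 497.2 kips.
Governing: weld metal.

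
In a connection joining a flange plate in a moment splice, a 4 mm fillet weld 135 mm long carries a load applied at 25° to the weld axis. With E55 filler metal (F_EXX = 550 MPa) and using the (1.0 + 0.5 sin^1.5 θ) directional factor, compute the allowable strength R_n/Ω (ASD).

t_e = 0.707 × 4 = 2.828 mm; A_we = 2.828 × 135 = 381.8 mm².
Directional factor: 1.0 + 0.5 sin^1.5(25°) = 1.137.
F_nw = 0.6 × 550 × 1.137 = 375.3 MPa.
R_n/Ω = (375.3 × 381.8) / 2.0 × 10⁻³ = 71.65 kN.

R_n/Ω ≈ 71.6 kN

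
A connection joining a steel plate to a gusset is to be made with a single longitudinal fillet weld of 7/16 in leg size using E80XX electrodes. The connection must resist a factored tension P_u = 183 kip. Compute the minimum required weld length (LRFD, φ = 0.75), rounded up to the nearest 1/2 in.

L = 16.5 in

E80XX → F_EXX = 80 ksi.
Throat t_e = 0.707 × 0.4375 = 0.3093 in.
φr_n = 0.75 × 0.6 × 80 × 0.3093 = 11.14 kip/in.
L_req = P_u / φr_n = 183 / 11.14 = 16.43 in total.
Round up → use L = 16.5 in.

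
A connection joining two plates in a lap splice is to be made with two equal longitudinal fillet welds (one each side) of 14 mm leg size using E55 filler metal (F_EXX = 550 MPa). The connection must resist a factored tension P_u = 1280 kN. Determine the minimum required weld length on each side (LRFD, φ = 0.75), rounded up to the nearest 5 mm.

L = 265 mm on each side

Throat t_e = 0.707 × 14 = 9.898 mm.
φr_n = 0.75 × 0.6 × 550 × 9.898 × 10⁻³ = 2.45 kN/mm.
L_req = P_u / φr_n = 1280 / 2.45 = 522.5 mm total.
Per side: 522.5 / 2 = 261.3 mm.
Round up → use L = 265 mm on each side.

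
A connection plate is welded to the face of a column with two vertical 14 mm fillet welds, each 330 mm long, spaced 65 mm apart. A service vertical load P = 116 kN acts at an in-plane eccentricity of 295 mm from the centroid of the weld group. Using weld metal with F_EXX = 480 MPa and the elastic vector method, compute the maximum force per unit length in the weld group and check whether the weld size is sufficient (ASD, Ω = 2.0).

Total weld length L_w = 660 mm. Treat welds as unit-width lines.
Polar moment about centroid: J = 2[d³/12 + d(b/2)²] = 2[330³/12 + 330×32.5²] = 6687000 mm³.
Direct shear f_v = P/L_w = 116×10³ / 660 = 175.8 N/mm (vertical).
Torsion M = P·e = 116×10³ × 295 = 34220000 N·mm.
Critical point at (x, y) = (32.5, 165) from centroid. f_tx = M·y/J = 844.4 N/mm; f_ty = M·x/J = 166.3 N/mm.
Resultant f_max = √[f_tx² + (f_v + f_ty)²] = √[844.4² + (175.8 + 166.3)²] = 911.1 N/mm.
Capacity per unit length: r_n/Ω = (1/2.0) × 0.6 × 480 × (0.707 × 14) = 1425 N/mm.
911.1 ≤ 1425 → adequate.

f_max ≈ 911 N/mm; adequate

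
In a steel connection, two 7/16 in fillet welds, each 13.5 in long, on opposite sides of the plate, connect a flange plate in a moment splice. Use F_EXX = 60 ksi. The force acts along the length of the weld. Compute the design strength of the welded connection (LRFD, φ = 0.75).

φR_n ≈ 225 kips

Effective throat t_e = 0.707 × 0.4375 = 0.3093 in.
Total length L = 27 in; A_we = 0.3093 × 27 = 8.351 in².
F_nw = 0.6 F_EXX = 0.6 × 60 = 36 ksi.
φR_n = 0.75 × 36 × 8.351 = 225.5 kips.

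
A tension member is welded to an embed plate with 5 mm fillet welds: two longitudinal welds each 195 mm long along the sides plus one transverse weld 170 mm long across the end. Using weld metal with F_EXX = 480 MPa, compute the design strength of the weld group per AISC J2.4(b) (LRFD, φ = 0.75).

φR_n ≈ 448 kN

t_e = 0.707 × 5 = 3.535 mm.
R_nwl = 0.6 × 480 × 3.535 × 390 × 10⁻³ = 397.1 kN (longitudinal, 2 welds).
R_nwt = 0.6 × 480 × 3.535 × 170 × 10⁻³ = 173.1 kN (transverse, base value).
(i) R_nwl + R_nwt = 570.1 kN; (ii) 0.85 R_nwl + 1.5 R_nwt = 597.1 kN.
R_n = max = 597.1 kN [governs: (ii)]; φR_n = 447.8 kN.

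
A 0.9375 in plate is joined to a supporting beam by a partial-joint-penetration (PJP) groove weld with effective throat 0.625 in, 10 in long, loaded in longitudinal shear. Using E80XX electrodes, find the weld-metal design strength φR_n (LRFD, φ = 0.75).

φR_n ≈ 225 kips

E80XX → F_EXX = 80 ksi.
Effective throat (given) t_e = 0.625 in.
A_we = 0.625 × 10 = 6.25 in².
F_nw = 0.6 F_EXX = 48 ksi.
φR_n = 0.75 × 48 × 6.25 = 225 kips.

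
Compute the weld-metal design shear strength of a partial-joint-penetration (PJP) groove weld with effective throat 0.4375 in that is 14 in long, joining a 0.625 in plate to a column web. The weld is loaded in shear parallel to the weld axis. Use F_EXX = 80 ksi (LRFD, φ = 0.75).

φR_n ≈ 220 kips

Effective throat (given) t_e = 0.4375 in.
A_we = 0.4375 × 14 = 6.125 in².
F_nw = 0.6 F_EXX = 48 ksi.
φR_n = 0.75 × 48 × 6.125 = 220.5 kips.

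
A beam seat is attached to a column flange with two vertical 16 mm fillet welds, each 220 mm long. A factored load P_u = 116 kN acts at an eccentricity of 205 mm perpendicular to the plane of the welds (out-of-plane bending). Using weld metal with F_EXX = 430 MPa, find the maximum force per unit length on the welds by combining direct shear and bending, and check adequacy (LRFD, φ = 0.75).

f_max ≈ 1500 N/mm; adequate

L_w = 2 × 220 = 440 mm; section modulus (unit throat) S = 2 × L²/6 = 16130 mm².
Direct shear f_v = P/L_w = 116×10³/440 = 263.6 N/mm.
Moment M = P × e = 116×10³ × 205 = 23780000 N·mm; bending f_b = M/S = 1474 N/mm.
f_max = √(f_v² + f_b²) = √(263.6² + 1474²) = 1497 N/mm.
φr_n = 0.75 × 0.6 × 430 × (0.707 × 16) = 2189 N/mm → adequate.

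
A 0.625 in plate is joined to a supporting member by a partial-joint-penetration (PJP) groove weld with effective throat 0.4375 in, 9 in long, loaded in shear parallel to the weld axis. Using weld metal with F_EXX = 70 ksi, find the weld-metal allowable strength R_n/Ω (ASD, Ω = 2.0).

Effective throat (given) t_e = 0.4375 in.
A_we = 0.4375 × 9 = 3.938 in².
F_nw = 0.6 F_EXX = 42 ksi.
R_n/Ω = (42 × 3.938) / 2.0 = 82.69 kip.

R_n/Ω ≈ 82.7 kip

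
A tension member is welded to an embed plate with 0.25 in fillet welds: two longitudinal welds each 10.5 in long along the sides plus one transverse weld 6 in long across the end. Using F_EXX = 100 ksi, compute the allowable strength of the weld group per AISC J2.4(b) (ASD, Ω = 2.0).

R_n/Ω ≈ 143 kips

t_e = 0.707 × 0.25 = 0.1767 in.
R_nwl = 0.6 × 100 × 0.1767 × 21 = 222.7 kips (longitudinal, 2 welds).
R_nwt = 0.6 × 100 × 0.1767 × 6 = 63.63 kips (transverse, base value).
(i) R_nwl + R_nwt = 286.3 kips; (ii) 0.85 R_nwl + 1.5 R_nwt = 284.7 kips.
R_n = max = 286.3 kips [governs: (i)]; R_n/Ω = 143.2 kips.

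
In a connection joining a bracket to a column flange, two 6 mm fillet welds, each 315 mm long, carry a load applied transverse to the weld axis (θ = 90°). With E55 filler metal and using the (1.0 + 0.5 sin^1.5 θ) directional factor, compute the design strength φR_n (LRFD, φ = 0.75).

E55XX → F_EXX = 550 MPa.
t_e = 0.707 × 6 = 4.242 mm; A_we = 4.242 × 630 = 2672 mm².
Directional factor: 1.0 + 0.5 sin^1.5(90°) = 1.5.
F_nw = 0.6 × 550 × 1.5 = 495 MPa.
φR_n = 0.75 × 495 × 2672 × 10⁻³ = 992.2 kN.

φR_n ≈ 992 kN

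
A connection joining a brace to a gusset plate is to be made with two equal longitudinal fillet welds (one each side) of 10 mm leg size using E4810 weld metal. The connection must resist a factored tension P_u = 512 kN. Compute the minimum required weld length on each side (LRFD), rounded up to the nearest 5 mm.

L = 170 mm on each side

E48XX → F_EXX = 480 MPa.
Throat t_e = 0.707 × 10 = 7.07 mm.
φr_n = 0.75 × 0.6 × 480 × 7.07 × 10⁻³ = 1.527 kN/mm.
L_req = P_u / φr_n = 512 / 1.527 = 335.3 mm total.
Per side: 335.3 / 2 = 167.6 mm.
Round up → use L = 170 mm on each side.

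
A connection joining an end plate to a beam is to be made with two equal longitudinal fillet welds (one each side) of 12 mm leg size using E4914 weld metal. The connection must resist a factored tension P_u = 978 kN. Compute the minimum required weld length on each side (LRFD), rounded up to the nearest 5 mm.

E49XX → F_EXX = 490 MPa.
Throat t_e = 0.707 × 12 = 8.484 mm.
φr_n = 0.75 × 0.6 × 490 × 8.484 × 10⁻³ = 1.871 kN/mm.
L_req = P_u / φr_n = 978 / 1.871 = 522.8 mm total.
Per side: 522.8 / 2 = 261.4 mm.
Round up → use L = 265 mm on each side.

L = 265 mm on each side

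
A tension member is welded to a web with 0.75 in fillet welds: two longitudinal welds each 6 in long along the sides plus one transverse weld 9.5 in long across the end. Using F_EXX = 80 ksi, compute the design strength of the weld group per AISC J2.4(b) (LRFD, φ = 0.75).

t_e = 0.707 × 0.75 = 0.5302 in.
R_nwl = 0.6 × 80 × 0.5302 × 12 = 305.4 kips (longitudinal, 2 welds).
R_nwt = 0.6 × 80 × 0.5302 × 9.5 = 241.8 kips (transverse, base value).
(i) R_nwl + R_nwt = 547.2 kips; (ii) 0.85 R_nwl + 1.5 R_nwt = 622.3 kips.
R_n = max = 622.3 kips [governs: (ii)]; φR_n = 466.7 kips.

φR_n ≈ 467 kips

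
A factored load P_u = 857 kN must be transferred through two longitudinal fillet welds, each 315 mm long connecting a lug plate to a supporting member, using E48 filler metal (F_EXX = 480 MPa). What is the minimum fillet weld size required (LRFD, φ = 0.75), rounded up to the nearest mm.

Total weld length L = 630 mm.
Required throat t_e = P_u / (φ × 0.6 F_EXX × L) = 857 / (0.75 × 0.6 × 480 × 630 × 10⁻³) = 6.298 mm.
Required leg w = t_e / 0.707 = 8.908 mm → use 9 mm.

w = 9 mm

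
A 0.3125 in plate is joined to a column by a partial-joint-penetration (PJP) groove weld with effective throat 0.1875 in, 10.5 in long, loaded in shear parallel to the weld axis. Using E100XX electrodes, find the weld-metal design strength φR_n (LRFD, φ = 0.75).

φR_n ≈ 88.6 kips

E100XX → F_EXX = 100 ksi.
Effective throat (given) t_e = 0.1875 in.
A_we = 0.1875 × 10.5 = 1.969 in².
F_nw = 0.6 F_EXX = 60 ksi.
φR_n = 0.75 × 60 × 1.969 = 88.59 kips.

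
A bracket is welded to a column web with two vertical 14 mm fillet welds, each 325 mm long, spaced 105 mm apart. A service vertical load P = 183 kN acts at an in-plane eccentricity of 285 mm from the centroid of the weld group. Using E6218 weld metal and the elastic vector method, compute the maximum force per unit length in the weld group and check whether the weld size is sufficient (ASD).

f_max ≈ 1300 N/mm; adequate

E62XX → F_EXX = 620 MPa.
Total weld length L_w = 650 mm. Treat welds as unit-width lines.
Polar moment about centroid: J = 2[d³/12 + d(b/2)²] = 2[325³/12 + 325×52.5²] = 7513000 mm³.
Direct shear f_v = P/L_w = 183×10³ / 650 = 281.5 N/mm (vertical).
Torsion M = P·e = 183×10³ × 285 = 52155000 N·mm.
Critical point at (x, y) = (52.5, 162.5) from centroid. f_tx = M·y/J = 1128 N/mm; f_ty = M·x/J = 364.5 N/mm.
Resultant f_max = √[f_tx² + (f_v + f_ty)²] = √[1128² + (281.5 + 364.5)²] = 1300 N/mm.
Capacity per unit length: r_n/Ω = (1/2.0) × 0.6 × 620 × (0.707 × 14) = 1841 N/mm.
1300 ≤ 1841 → adequate.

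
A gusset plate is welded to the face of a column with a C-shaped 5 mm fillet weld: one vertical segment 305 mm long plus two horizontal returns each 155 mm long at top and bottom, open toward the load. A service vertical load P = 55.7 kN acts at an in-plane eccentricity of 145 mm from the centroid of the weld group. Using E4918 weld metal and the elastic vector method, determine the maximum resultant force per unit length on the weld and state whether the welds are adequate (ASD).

E49XX → F_EXX = 490 MPa.
Total weld length L_w = 615 mm. Treat welds as unit-width lines.
Centroid: x̄ = 2×155×77.5 / 615 = 39.07 mm from the vertical weld.
Polar moment about centroid: J = I_x + I_y = [305³/12 + 2×155×152.5²] + [305×39.07² + 2(155³/12 + 155×38.43²)] = 11120000 mm³.
Direct shear f_v = P/L_w = 55.7×10³ / 615 = 90.57 N/mm (vertical).
Torsion M = P·e = 55.7×10³ × 145 = 8076500 N·mm.
Critical point at (x, y) = (115.9, 152.5) from centroid. f_tx = M·y/J = 110.8 N/mm; f_ty = M·x/J = 84.22 N/mm.
Resultant f_max = √[f_tx² + (f_v + f_ty)²] = √[110.8² + (90.57 + 84.22)²] = 206.9 N/mm.
Capacity per unit length: r_n/Ω = (1/2.0) × 0.6 × 490 × (0.707 × 5) = 519.6 N/mm.
206.9 ≤ 519.6 → adequate.

f_max ≈ 207 N/mm; adequate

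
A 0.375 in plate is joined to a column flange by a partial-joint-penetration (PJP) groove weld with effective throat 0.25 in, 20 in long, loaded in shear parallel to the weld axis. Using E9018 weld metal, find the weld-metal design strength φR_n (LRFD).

E90XX → F_EXX = 90 ksi.
Effective throat (given) t_e = 0.25 in.
A_we = 0.25 × 20 = 5 in².
F_nw = 0.6 F_EXX = 54 ksi.
φR_n = 0.75 × 54 × 5 = 202.5 kip.

φR_n ≈ 202 kip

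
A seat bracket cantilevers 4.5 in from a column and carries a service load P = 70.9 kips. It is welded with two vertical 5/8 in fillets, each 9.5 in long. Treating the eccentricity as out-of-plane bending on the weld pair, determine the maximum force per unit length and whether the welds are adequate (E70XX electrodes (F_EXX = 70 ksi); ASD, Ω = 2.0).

f_max ≈ 11.2 kip/in; NOT adequate

L_w = 2 × 9.5 = 19 in; section modulus (unit throat) S = 2 × L²/6 = 30.08 in².
Direct shear f_v = P/L_w = 70.9/19 = 3.732 kip/in.
Moment M = P × e = 70.9 × 4.5 = 319.05 kip·in; bending f_b = M/S = 10.61 kip/in.
f_max = √(f_v² + f_b²) = √(3.732² + 10.61²) = 11.24 kip/in.
r_n/Ω = (1/2.0) × 0.6 × 70 × (0.707 × 0.625) = 9.279 kip/in → NOT adequate.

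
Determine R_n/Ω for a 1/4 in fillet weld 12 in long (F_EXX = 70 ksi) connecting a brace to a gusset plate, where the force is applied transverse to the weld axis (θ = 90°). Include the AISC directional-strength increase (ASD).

t_e = 0.707 × 0.25 = 0.1767 in; A_we = 0.1767 × 12 = 2.121 in².
Directional factor: 1.0 + 0.5 sin^1.5(90°) = 1.5.
F_nw = 0.6 × 70 × 1.5 = 63 ksi.
R_n/Ω = (63 × 2.121) / 2.0 = 66.81 kip.

R_n/Ω ≈ 66.8 kip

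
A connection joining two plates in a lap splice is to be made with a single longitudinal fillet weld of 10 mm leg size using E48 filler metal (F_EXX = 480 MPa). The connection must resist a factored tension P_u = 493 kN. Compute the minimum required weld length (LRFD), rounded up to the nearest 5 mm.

L = 325 mm

Throat t_e = 0.707 × 10 = 7.07 mm.
φr_n = 0.75 × 0.6 × 480 × 7.07 × 10⁻³ = 1.527 kN/mm.
L_req = P_u / φr_n = 493 / 1.527 = 322.8 mm total.
Round up → use L = 325 mm.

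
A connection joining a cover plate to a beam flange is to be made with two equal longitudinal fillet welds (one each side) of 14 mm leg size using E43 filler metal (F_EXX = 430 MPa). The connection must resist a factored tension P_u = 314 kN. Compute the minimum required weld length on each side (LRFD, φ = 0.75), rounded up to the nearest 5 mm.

Throat t_e = 0.707 × 14 = 9.898 mm.
φr_n = 0.75 × 0.6 × 430 × 9.898 × 10⁻³ = 1.915 kN/mm.
L_req = P_u / φr_n = 314 / 1.915 = 163.9 mm total.
Per side: 163.9 / 2 = 81.97 mm.
Round up → use L = 85 mm on each side.

L = 85 mm on each side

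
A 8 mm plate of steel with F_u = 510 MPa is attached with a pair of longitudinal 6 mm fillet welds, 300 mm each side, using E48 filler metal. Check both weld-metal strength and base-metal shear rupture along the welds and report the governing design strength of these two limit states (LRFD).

E48XX → F_EXX = 480 MPa.
t_e = 0.707 × 6 = 4.242 mm; L = 600 mm.
Weld metal: φR_n = 0.75 × 0.6 × 480 × 4.242 × 600 × 10⁻³ = 549.8 kN.
Base metal (shear rupture): φR_n = 0.75 × 0.6 × 510 × 8 × 600 × 10⁻³ = 1102 kN.
Governing: weld metal.

φR_n ≈ 550 kN (weld metal governs)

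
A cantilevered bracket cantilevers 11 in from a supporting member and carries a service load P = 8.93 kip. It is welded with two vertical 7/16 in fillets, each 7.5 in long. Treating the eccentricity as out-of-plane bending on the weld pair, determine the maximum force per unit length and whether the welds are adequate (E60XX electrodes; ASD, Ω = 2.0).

f_max ≈ 5.27 kip/in; adequate

E60XX → F_EXX = 60 ksi.
L_w = 2 × 7.5 = 15 in; section modulus (unit throat) S = 2 × L²/6 = 18.75 in².
Direct shear f_v = P/L_w = 8.93/15 = 0.5953 kip/in.
Moment M = P × e = 8.93 × 11 = 98.23 kip·in; bending f_b = M/S = 5.239 kip/in.
f_max = √(f_v² + f_b²) = √(0.5953² + 5.239²) = 5.273 kip/in.
r_n/Ω = (1/2.0) × 0.6 × 60 × (0.707 × 0.4375) = 5.568 kip/in → adequate.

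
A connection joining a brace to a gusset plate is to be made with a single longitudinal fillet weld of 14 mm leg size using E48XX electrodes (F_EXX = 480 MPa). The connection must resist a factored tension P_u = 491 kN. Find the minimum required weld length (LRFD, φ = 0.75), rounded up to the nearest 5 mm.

L = 230 mm

Throat t_e = 0.707 × 14 = 9.898 mm.
φr_n = 0.75 × 0.6 × 480 × 9.898 × 10⁻³ = 2.138 kN/mm.
L_req = P_u / φr_n = 491 / 2.138 = 229.7 mm total.
Round up → use L = 230 mm.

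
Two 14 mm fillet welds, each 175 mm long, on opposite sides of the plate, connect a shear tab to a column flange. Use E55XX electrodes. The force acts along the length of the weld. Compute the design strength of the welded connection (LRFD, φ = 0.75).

E55XX → F_EXX = 550 MPa.
Effective throat t_e = 0.707 × 14 = 9.898 mm.
Total length L = 350 mm; A_we = 9.898 × 350 = 3464 mm².
F_nw = 0.6 F_EXX = 0.6 × 550 = 330 MPa.
φR_n = 0.75 × 330 × 3464 × 10⁻³ = 857.4 kN.

φR_n ≈ 857 kN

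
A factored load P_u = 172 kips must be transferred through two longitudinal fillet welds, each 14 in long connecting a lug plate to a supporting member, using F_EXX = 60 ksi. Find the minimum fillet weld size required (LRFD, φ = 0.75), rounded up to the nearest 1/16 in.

Total weld length L = 28 in.
Required throat t_e = P_u / (φ × 0.6 F_EXX × L) = 172 / (0.75 × 0.6 × 60 × 28) = 0.2275 in.
Required leg w = t_e / 0.707 = 0.3218 in → use 3/8 in.

w = 3/8 in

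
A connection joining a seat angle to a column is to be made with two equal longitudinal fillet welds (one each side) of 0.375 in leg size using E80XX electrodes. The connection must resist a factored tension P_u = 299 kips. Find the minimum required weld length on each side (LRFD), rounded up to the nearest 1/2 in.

E80XX → F_EXX = 80 ksi.
Throat t_e = 0.707 × 0.375 = 0.2651 in.
φr_n = 0.75 × 0.6 × 80 × 0.2651 = 9.544 kips/in.
L_req = P_u / φr_n = 299 / 9.544 = 31.33 in total.
Per side: 31.33 / 2 = 15.66 in.
Round up → use L = 16 in on each side.

L = 16 in on each side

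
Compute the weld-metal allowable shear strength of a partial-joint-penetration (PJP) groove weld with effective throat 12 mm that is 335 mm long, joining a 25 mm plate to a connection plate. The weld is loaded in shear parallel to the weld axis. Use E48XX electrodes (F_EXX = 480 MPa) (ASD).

Effective throat (given) t_e = 12 mm.
A_we = 12 × 335 = 4020 mm².
F_nw = 0.6 F_EXX = 288 MPa.
R_n/Ω = (288 × 4020) / 2.0 × 10⁻³ = 578.9 kN.

R_n/Ω ≈ 579 kN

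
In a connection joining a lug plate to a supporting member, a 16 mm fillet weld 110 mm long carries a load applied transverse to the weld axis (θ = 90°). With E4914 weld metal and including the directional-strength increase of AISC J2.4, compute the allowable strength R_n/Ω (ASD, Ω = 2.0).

E49XX → F_EXX = 490 MPa.
t_e = 0.707 × 16 = 11.31 mm; A_we = 11.31 × 110 = 1244 mm².
Directional factor: 1.0 + 0.5 sin^1.5(90°) = 1.5.
F_nw = 0.6 × 490 × 1.5 = 441 MPa.
R_n/Ω = (441 × 1244) / 2.0 × 10⁻³ = 274.4 kN.

R_n/Ω ≈ 274 kN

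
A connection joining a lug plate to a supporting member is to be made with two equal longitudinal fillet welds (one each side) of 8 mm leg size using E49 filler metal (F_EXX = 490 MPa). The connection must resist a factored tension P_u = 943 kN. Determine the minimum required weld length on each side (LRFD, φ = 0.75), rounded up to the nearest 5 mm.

Throat t_e = 0.707 × 8 = 5.656 mm.
φr_n = 0.75 × 0.6 × 490 × 5.656 × 10⁻³ = 1.247 kN/mm.
L_req = P_u / φr_n = 943 / 1.247 = 756.1 mm total.
Per side: 756.1 / 2 = 378.1 mm.
Round up → use L = 380 mm on each side.

L = 380 mm on each side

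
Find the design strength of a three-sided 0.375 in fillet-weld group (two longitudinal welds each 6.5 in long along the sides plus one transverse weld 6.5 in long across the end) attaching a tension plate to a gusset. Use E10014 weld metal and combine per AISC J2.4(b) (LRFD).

E100XX → F_EXX = 100 ksi.
t_e = 0.707 × 0.375 = 0.2651 in.
R_nwl = 0.6 × 100 × 0.2651 × 13 = 206.8 kip (longitudinal, 2 welds).
R_nwt = 0.6 × 100 × 0.2651 × 6.5 = 103.4 kip (transverse, base value).
(i) R_nwl + R_nwt = 310.2 kip; (ii) 0.85 R_nwl + 1.5 R_nwt = 330.9 kip.
R_n = max = 330.9 kip [governs: (ii)]; φR_n = 248.2 kip.

φR_n ≈ 248 kip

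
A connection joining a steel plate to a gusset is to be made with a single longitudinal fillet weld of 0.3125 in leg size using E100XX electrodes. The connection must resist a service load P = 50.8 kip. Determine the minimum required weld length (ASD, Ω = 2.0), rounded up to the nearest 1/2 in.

E100XX → F_EXX = 100 ksi.
Throat t_e = 0.707 × 0.3125 = 0.2209 in.
r_n/Ω = (0.6 × 100 × 0.2209) / 2.0 = 6.628 kip/in.
L_req = P / (r_n/Ω) = 50.8 / 6.628 = 7.664 in total.
Round up → use L = 8 in.

L = 8 in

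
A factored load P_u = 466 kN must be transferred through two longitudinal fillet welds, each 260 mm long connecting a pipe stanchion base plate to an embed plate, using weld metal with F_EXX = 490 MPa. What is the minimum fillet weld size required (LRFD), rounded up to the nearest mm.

w = 6 mm

Total weld length L = 520 mm.
Required throat t_e = P_u / (φ × 0.6 F_EXX × L) = 466 / (0.75 × 0.6 × 490 × 520 × 10⁻³) = 4.064 mm.
Required leg w = t_e / 0.707 = 5.749 mm → use 6 mm.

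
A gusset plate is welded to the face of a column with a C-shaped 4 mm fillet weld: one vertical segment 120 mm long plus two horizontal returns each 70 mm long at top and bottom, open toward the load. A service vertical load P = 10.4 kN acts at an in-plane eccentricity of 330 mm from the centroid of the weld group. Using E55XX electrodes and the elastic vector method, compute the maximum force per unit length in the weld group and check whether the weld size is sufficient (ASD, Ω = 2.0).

f_max ≈ 372 N/mm; adequate

E55XX → F_EXX = 550 MPa.
Total weld length L_w = 260 mm. Treat welds as unit-width lines.
Centroid: x̄ = 2×70×35 / 260 = 18.85 mm from the vertical weld.
Polar moment about centroid: J = I_x + I_y = [120³/12 + 2×70×60²] + [120×18.85² + 2(70³/12 + 70×16.15²)] = 784300 mm³.
Direct shear f_v = P/L_w = 10.4×10³ / 260 = 40 N/mm (vertical).
Torsion M = P·e = 10.4×10³ × 330 = 3432000 N·mm.
Critical point at (x, y) = (51.15, 60) from centroid. f_tx = M·y/J = 262.5 N/mm; f_ty = M·x/J = 223.8 N/mm.
Resultant f_max = √[f_tx² + (f_v + f_ty)²] = √[262.5² + (40 + 223.8)²] = 372.2 N/mm.
Capacity per unit length: r_n/Ω = (1/2.0) × 0.6 × 550 × (0.707 × 4) = 466.6 N/mm.
372.2 ≤ 466.6 → adequate.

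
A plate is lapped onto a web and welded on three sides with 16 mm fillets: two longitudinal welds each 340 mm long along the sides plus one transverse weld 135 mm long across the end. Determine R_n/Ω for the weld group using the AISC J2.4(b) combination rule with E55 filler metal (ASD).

E55XX → F_EXX = 550 MPa.
t_e = 0.707 × 16 = 11.31 mm.
R_nwl = 0.6 × 550 × 11.31 × 680 × 10⁻³ = 2538 kN (longitudinal, 2 welds).
R_nwt = 0.6 × 550 × 11.31 × 135 × 10⁻³ = 503.9 kN (transverse, base value).
(i) R_nwl + R_nwt = 3042 kN; (ii) 0.85 R_nwl + 1.5 R_nwt = 2914 kN.
R_n = max = 3042 kN [governs: (i)]; R_n/Ω = 1521 kN.

R_n/Ω ≈ 1520 kN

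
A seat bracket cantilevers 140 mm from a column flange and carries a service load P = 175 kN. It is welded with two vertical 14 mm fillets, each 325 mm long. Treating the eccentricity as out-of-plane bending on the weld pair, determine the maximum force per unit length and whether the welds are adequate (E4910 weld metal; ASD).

E49XX → F_EXX = 490 MPa.
L_w = 2 × 325 = 650 mm; section modulus (unit throat) S = 2 × L²/6 = 35210 mm².
Direct shear f_v = P/L_w = 175×10³/650 = 269.2 N/mm.
Moment M = P × e = 175×10³ × 140 = 24500000 N·mm; bending f_b = M/S = 695.9 N/mm.
f_max = √(f_v² + f_b²) = √(269.2² + 695.9²) = 746.1 N/mm.
r_n/Ω = (1/2.0) × 0.6 × 490 × (0.707 × 14) = 1455 N/mm → adequate.

f_max ≈ 746 N/mm; adequate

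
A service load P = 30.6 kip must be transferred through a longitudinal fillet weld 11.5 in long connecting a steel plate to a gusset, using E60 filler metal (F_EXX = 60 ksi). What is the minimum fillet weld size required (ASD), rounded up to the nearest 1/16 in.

Total weld length L = 11.5 in.
Required throat t_e = P × Ω / (0.6 F_EXX × L) = 30.6 × 2.0 / (0.6 × 60 × 11.5) = 0.1478 in.
Required leg w = t_e / 0.707 = 0.2091 in → use 1/4 in.

w = 1/4 in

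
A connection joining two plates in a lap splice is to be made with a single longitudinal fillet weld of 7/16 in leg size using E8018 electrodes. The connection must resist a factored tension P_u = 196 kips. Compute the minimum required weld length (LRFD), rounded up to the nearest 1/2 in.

E80XX → F_EXX = 80 ksi.
Throat t_e = 0.707 × 0.4375 = 0.3093 in.
φr_n = 0.75 × 0.6 × 80 × 0.3093 = 11.14 kips/in.
L_req = P_u / φr_n = 196 / 11.14 = 17.6 in total.
Round up → use L = 18 in.

L = 18 in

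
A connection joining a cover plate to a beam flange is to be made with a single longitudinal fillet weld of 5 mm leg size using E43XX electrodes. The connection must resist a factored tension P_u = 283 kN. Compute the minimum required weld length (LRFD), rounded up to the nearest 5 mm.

L = 415 mm

E43XX → F_EXX = 430 MPa.
Throat t_e = 0.707 × 5 = 3.535 mm.
φr_n = 0.75 × 0.6 × 430 × 3.535 × 10⁻³ = 0.684 kN/mm.
L_req = P_u / φr_n = 283 / 0.684 = 413.7 mm total.
Round up → use L = 415 mm.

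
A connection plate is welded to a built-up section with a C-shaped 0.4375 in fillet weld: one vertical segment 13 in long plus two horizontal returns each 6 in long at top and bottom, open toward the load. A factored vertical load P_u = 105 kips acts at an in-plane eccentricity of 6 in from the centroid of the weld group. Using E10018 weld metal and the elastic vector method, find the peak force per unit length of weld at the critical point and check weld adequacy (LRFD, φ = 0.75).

f_max ≈ 9.45 kip/in; adequate

E100XX → F_EXX = 100 ksi.
Total weld length L_w = 25 in. Treat welds as unit-width lines.
Centroid: x̄ = 2×6×3 / 25 = 1.44 in from the vertical weld.
Polar moment about centroid: J = I_x + I_y = [13³/12 + 2×6×6.5²] + [13×1.44² + 2(6³/12 + 6×1.56²)] = 782.2 in³.
Direct shear f_v = P/L_w = 105 / 25 = 4.2 kip/in (vertical).
Torsion M = P·e = 105 × 6 = 630 kip·in.
Critical point at (x, y) = (4.56, 6.5) from centroid. f_tx = M·y/J = 5.235 kip/in; f_ty = M·x/J = 3.673 kip/in.
Resultant f_max = √[f_tx² + (f_v + f_ty)²] = √[5.235² + (4.2 + 3.673)²] = 9.454 kip/in.
Capacity per unit length: φr_n = 0.75 × 0.6 × 100 × (0.707 × 0.4375) = 13.92 kip/in.
9.454 ≤ 13.92 → adequate.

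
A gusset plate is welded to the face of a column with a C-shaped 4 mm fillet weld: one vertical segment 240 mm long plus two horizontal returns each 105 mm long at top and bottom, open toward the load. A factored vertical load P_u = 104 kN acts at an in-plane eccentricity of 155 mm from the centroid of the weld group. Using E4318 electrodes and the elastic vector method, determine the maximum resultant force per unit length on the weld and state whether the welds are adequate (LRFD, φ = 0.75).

f_max ≈ 655 N/mm; NOT adequate

E43XX → F_EXX = 430 MPa.
Total weld length L_w = 450 mm. Treat welds as unit-width lines.
Centroid: x̄ = 2×105×52.5 / 450 = 24.5 mm from the vertical weld.
Polar moment about centroid: J = I_x + I_y = [240³/12 + 2×105×120²] + [240×24.5² + 2(105³/12 + 105×28²)] = 4678000 mm³.
Direct shear f_v = P/L_w = 104×10³ / 450 = 231.1 N/mm (vertical).
Torsion M = P·e = 104×10³ × 155 = 16120000 N·mm.
Critical point at (x, y) = (80.5, 120) from centroid. f_tx = M·y/J = 413.5 N/mm; f_ty = M·x/J = 277.4 N/mm.
Resultant f_max = √[f_tx² + (f_v + f_ty)²] = √[413.5² + (231.1 + 277.4)²] = 655.5 N/mm.
Capacity per unit length: φr_n = 0.75 × 0.6 × 430 × (0.707 × 4) = 547.2 N/mm.
655.5 > 547.2 → NOT adequate.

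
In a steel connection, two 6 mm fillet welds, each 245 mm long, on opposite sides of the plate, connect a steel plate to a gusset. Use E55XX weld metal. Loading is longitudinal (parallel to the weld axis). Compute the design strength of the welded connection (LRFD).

E55XX → F_EXX = 550 MPa.
Effective throat t_e = 0.707 × 6 = 4.242 mm.
Total length L = 490 mm; A_we = 4.242 × 490 = 2079 mm².
F_nw = 0.6 F_EXX = 0.6 × 550 = 330 MPa.
φR_n = 0.75 × 330 × 2079 × 10⁻³ = 514.4 kN.

φR_n ≈ 514 kN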